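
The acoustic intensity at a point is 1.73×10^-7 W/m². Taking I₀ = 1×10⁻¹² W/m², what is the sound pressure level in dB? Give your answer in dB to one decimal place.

Dividing by I₀ shifts the exponent by 12: I/I₀ = 1.73×10^5.
L = 10·(0.2380 + 5) = 52.38 dB.

52.4 dB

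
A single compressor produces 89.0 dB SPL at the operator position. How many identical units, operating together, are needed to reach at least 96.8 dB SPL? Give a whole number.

7

N identical sources give L₁ + 10·log₁₀ N, so require 10·log₁₀ N ≥ 96.8 − 89.0 = 7.8 dB.
N ≥ 10^(7.8/10) = 6.026, so N = 7.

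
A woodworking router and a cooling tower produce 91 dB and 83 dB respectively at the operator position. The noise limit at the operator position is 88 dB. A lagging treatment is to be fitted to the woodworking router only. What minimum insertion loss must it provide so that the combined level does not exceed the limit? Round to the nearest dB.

Everything except the woodworking router sums to 10^(83/10) = 1.995e+08 in linear terms, 83.00 dB.
To meet 88 dB overall, the treated woodworking router may contribute at most 10^(88/10) − 1.995e+08 = 4.314e+08, i.e. 86.35 dB.
Required insertion loss = 91 − 86.35 = 4.65 dB.

5 dB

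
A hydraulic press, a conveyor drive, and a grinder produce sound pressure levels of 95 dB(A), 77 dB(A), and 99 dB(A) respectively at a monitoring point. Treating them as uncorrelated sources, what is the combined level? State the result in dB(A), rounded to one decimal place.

100.5 dB(A)

Incoherent sources combine by intensity addition: L_total = 10·log₁₀(Σ 10^(L_i/10)).
Σ 10^(L/10) = 10^(95/10) + 10^(77/10) + 10^(99/10) = 1.116e+10.
L_total = 10·log₁₀(1.116e+10) = 100.47 dB(A).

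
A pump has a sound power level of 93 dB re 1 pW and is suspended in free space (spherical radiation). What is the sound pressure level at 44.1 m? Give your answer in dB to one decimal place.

49.1 dB

L_p = L_w − 10·log₁₀(4π·r²) with r = 44.1 m.
4π·r² = 2.444e+04 m², 10·log₁₀ of that is 43.881 dB.
L_p = 93 − 43.881 = 49.12 dB.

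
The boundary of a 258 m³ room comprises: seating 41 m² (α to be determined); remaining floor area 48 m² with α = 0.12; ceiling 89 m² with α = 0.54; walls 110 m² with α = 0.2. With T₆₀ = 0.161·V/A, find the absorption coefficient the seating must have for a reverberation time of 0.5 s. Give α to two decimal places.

0.18

A = 0.161·V/T₆₀ = 0.161·258/0.5 = 83.08 m² sabins.
Absorption from the other surfaces = 48·0.12 + 89·0.54 + 110·0.2 = 75.82 m², so the seating must supply 7.26 m² over 41 m².
α = 7.26/41 = 0.177.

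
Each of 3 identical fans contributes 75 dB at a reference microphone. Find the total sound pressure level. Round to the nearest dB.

80 dB

N identical incoherent sources raise the level by 10·log₁₀ N.
L_total = 75 + 10·log₁₀(3) = 75 + 4.771 = 79.77 dB.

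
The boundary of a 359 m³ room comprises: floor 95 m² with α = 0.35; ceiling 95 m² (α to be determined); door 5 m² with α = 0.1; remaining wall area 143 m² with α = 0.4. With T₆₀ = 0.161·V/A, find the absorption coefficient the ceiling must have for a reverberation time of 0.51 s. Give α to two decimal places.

Required total absorption A = 0.161·359/0.51 = 113.33 m².
Absorption from the other surfaces = 95·0.35 + 5·0.1 + 143·0.4 = 90.95 m², so the ceiling must supply 22.38 m² over 95 m².
α = 22.38/95 = 0.236.

0.24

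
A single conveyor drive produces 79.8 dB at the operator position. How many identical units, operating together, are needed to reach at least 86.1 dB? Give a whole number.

N identical sources give L₁ + 10·log₁₀ N, so require 10·log₁₀ N ≥ 86.1 − 79.8 = 6.3 dB.
N ≥ 10^(6.3/10) = 4.266, so N = 5.

5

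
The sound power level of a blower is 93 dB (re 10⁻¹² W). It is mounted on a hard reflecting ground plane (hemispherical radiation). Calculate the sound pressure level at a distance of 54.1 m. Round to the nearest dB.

50 dB

Free-field hemispherical radiation: L_p = L_w − 10·log₁₀(2π·r²), r = 54.1 m.
2π·r² = 1.839e+04 m², 10·log₁₀ of that is 42.646 dB.
L_p = 93 − 42.646 = 50.35 dB.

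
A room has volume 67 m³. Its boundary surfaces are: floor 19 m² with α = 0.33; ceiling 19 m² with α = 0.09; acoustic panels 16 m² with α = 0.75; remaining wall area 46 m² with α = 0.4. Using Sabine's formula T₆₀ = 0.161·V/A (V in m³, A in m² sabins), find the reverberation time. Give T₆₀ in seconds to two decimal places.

Summing Sᵢαᵢ: 19·0.33 + 19·0.09 + 16·0.75 + 46·0.4 = 38.38 m².
T₆₀ = 0.161·V/A = 0.161·67/38.38 = 0.281 s.

0.28 s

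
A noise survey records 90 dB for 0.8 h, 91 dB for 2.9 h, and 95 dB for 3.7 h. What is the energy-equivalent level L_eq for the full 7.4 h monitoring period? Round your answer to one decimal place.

L_eq = 10·log₁₀[(1/T)·Σ tᵢ·10^(Lᵢ/10)] with T = 7.4 h.
Σ tᵢ·10^(Lᵢ/10) = 0.8·10^(90/10) + 2.9·10^(91/10) + 3.7·10^(95/10) = 1.615e+10.
L_eq = 10·log₁₀(1.615e+10/7.4) = 93.39 dB.

93.4 dB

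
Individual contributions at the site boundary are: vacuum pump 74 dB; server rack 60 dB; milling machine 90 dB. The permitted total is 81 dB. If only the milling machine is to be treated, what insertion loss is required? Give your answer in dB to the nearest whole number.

Everything except the milling machine sums to 10^(74/10) + 10^(60/10) = 2.612e+07 in linear terms, 74.17 dB.
The limit corresponds to 10^(81/10) = 1.259e+08; subtracting the fixed part leaves 9.977e+07 for the milling machine, i.e. 79.99 dB.
Required insertion loss = 90 − 79.99 = 10.01 dB.

10 dB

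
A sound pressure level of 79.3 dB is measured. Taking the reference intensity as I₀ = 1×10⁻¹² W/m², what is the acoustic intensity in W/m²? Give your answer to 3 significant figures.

I/I₀ = 10^(79.3/10) = 8.511e+07, so I = 8.511e+07 × 10⁻¹² W/m².

8.51e-05 W/m²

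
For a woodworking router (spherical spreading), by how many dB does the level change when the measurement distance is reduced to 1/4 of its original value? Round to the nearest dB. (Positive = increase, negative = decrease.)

+12 dB

With spherical spreading the level changes by −20·log₁₀(r₂/r₁).
ΔL = −20·log₁₀(0.25) = +12.04 dB.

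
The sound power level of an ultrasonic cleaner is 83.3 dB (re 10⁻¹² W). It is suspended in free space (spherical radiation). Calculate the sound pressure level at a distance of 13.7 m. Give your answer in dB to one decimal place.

Free-field spherical radiation: L_p = L_w − 10·log₁₀(4π·r²), r = 13.7 m.
4π·r² = 2359 m², 10·log₁₀ of that is 33.727 dB.
L_p = 83.3 − 33.727 = 49.57 dB.

49.6 dB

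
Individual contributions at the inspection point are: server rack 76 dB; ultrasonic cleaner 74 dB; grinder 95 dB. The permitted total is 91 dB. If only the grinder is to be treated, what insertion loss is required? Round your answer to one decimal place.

4.2 dB

Fixed contribution from the other sources: Σ 10^(L/10) = 10^(76/10) + 10^(74/10) = 6.493e+07 (78.12 dB).
The limit corresponds to 10^(91/10) = 1.259e+09; subtracting the fixed part leaves 1.194e+09 for the grinder, i.e. 90.77 dB.
Required insertion loss = 95 − 90.77 = 4.23 dB.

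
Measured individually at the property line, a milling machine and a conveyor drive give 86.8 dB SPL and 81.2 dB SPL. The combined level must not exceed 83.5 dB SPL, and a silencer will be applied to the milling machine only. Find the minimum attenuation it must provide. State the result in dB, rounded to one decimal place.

7.2 dB

The untreated sources together contribute 10^(81.2/10) = 1.318e+08, i.e. 81.20 dB SPL.
To meet 83.5 dB SPL overall, the treated milling machine may contribute at most 10^(83.5/10) − 1.318e+08 = 9.205e+07, i.e. 79.64 dB SPL.
Required insertion loss = 86.8 − 79.64 = 7.16 dB.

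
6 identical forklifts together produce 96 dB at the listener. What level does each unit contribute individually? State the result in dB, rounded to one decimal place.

88.2 dB

Dividing the total intensity by 6 lowers the level by 10·log₁₀ 6 = 7.782 dB: L₁ = 96 − 7.782.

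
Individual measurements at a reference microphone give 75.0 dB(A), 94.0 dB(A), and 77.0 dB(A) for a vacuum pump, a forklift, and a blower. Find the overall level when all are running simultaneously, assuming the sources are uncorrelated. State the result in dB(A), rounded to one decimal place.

94.1 dB(A)

Incoherent sources combine by intensity addition: L_total = 10·log₁₀(Σ 10^(L_i/10)).
Σ 10^(L/10) = 10^(75.0/10) + 10^(94.0/10) + 10^(77.0/10) = 2.594e+09.
L_total = 10·log₁₀(2.594e+09) = 94.14 dB(A).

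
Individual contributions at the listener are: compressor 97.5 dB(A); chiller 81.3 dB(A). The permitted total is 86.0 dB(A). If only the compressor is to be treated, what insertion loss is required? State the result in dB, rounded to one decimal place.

Everything except the compressor sums to 10^(81.3/10) = 1.349e+08 in linear terms, 81.30 dB(A).
To meet 86.0 dB(A) overall, the treated compressor may contribute at most 10^(86.0/10) − 1.349e+08 = 2.632e+08, i.e. 84.20 dB(A).
So the compressor must be reduced from 97.5 to 84.20 dB(A): IL = 13.30 dB.

13.3 dB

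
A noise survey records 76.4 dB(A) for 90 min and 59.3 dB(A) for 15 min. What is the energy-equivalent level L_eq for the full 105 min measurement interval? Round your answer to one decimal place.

75.7 dB(A)

L_eq = 10·log₁₀[(1/T)·Σ tᵢ·10^(Lᵢ/10)] with T = 105 min.
Σ tᵢ·10^(Lᵢ/10) = 90·10^(76.4/10) + 15·10^(59.3/10) = 3.941e+09.
L_eq = 10·log₁₀(3.941e+09/105) = 75.74 dB(A).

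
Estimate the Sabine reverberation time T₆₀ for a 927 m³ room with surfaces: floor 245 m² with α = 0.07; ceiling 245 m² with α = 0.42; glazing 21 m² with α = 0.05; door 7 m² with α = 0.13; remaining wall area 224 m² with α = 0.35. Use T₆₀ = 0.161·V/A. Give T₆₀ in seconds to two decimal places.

Total absorption A = 245·0.07 + 245·0.42 + 21·0.05 + 7·0.13 + 224·0.35 = 200.41 m² sabins.
T₆₀ = 0.161·V/A = 0.161·927/200.41 = 0.745 s.

0.74 s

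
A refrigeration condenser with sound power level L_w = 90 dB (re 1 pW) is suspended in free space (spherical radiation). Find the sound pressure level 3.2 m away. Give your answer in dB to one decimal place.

68.9 dB

The power spreads over a sphere of area 4π·r², so L_p = L_w − 10·log₁₀(4π·r²).
4π·r² = 128.7 m², 10·log₁₀ of that is 21.095 dB.
L_p = 90 − 21.095 = 68.90 dB.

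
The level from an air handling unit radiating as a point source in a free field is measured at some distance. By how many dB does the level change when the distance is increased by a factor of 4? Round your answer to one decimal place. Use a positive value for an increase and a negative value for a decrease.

-12.0 dB

Point-source spreading: ΔL = −20·log₁₀(r₂/r₁).
ΔL = −20·log₁₀(4) = -12.04 dB.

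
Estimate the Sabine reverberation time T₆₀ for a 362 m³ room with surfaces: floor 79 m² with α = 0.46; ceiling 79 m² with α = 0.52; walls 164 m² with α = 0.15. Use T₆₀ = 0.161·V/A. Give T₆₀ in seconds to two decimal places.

0.57 s

A = Σ Sᵢαᵢ = 79·0.46 + 79·0.52 + 164·0.15 = 102.02 m².
T₆₀ = 0.161 × 362 / 102.02 = 0.571 s.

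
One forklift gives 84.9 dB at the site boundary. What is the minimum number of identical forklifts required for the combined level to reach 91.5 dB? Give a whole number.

5

The shortfall is 91.5 − 84.9 = 6.6 dB, and N units add 10·log₁₀ N, so need 10·log₁₀ N ≥ 6.6.
N ≥ 10^(6.6/10) = 4.571, so N = 5.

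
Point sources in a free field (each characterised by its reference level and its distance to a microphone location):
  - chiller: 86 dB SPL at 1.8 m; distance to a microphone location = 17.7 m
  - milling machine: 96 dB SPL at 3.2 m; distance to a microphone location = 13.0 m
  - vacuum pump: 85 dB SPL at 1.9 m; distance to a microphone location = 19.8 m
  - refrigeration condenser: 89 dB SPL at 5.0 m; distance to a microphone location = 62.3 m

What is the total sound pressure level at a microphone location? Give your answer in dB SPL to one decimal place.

84.0 dB SPL

Propagate each source to the receiver with L = L_ref − 20·log₁₀(r/r_ref), then add intensities.
chiller: 86 − 20·log₁₀(17.7/1.8) = 86 − 19.85 = 66.15 dB SPL.
milling machine: 96 − 20·log₁₀(13.0/3.2) = 96 − 12.18 = 83.82 dB SPL.
vacuum pump: 85 − 20·log₁₀(19.8/1.9) = 85 − 20.36 = 64.64 dB SPL.
refrigeration condenser: 89 − 20·log₁₀(62.3/5.0) = 89 − 21.91 = 67.09 dB SPL.
Σ 10^(L/10) = 2.534e+08 → L_total = 10·log₁₀(2.534e+08) = 84.04 dB SPL.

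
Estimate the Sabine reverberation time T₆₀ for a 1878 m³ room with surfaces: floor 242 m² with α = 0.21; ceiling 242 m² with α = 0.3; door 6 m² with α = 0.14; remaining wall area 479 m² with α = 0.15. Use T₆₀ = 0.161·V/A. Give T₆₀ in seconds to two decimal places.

1.54 s

A = Σ Sᵢαᵢ = 242·0.21 + 242·0.3 + 6·0.14 + 479·0.15 = 196.11 m².
T₆₀ = 0.161·V/A = 0.161·1878/196.11 = 1.542 s.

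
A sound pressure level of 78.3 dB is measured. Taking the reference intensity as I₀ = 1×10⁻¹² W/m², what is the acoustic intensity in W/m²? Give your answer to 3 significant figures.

6.76e-05 W/m²

I/I₀ = 10^(78.3/10) = 6.761e+07, so I = 6.761e+07 × 10⁻¹² W/m².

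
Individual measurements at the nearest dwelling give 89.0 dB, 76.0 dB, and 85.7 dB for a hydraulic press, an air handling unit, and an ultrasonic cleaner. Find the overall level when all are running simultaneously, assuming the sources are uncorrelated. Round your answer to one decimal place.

Incoherent sources combine by intensity addition: L_total = 10·log₁₀(Σ 10^(L_i/10)).
Σ 10^(L/10) = 10^(89.0/10) + 10^(76.0/10) + 10^(85.7/10) = 1.206e+09.
L_total = 10·log₁₀(1.206e+09) = 90.81 dB.

90.8 dB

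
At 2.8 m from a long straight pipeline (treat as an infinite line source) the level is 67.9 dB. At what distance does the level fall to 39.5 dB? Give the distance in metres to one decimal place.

1937.1 m

For a line source L₁ − L₂ = 10·log₁₀(r₂/r₁), so r₂ = r₁·10^((L₁−L₂)/10).
r₂ = 2.8·10^((67.9−39.5)/10) = 2.8·10^(28.4/10) = 1937.13 m.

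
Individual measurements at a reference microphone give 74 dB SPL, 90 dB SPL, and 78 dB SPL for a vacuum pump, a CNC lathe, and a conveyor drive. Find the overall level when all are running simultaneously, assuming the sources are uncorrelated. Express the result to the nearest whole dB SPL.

90 dB SPL

Incoherent sources combine by intensity addition: L_total = 10·log₁₀(Σ 10^(L_i/10)).
Σ 10^(L/10) = 10^(74/10) + 10^(90/10) + 10^(78/10) = 1.088e+09.
L_total = 10·log₁₀(1.088e+09) = 90.37 dB SPL.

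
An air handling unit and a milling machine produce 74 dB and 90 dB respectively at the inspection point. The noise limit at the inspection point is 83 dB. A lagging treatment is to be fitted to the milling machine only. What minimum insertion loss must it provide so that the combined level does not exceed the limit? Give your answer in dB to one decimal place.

The untreated sources together contribute 10^(74/10) = 2.512e+07, i.e. 74.00 dB.
To meet 83 dB overall, the treated milling machine may contribute at most 10^(83/10) − 2.512e+07 = 1.744e+08, i.e. 82.42 dB.
So the milling machine must be reduced from 90 to 82.42 dB: IL = 7.58 dB.

7.6 dB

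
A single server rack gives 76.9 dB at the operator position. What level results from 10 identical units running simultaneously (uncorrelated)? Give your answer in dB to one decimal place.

N identical incoherent sources raise the level by 10·log₁₀ N.
L_total = 76.9 + 10·log₁₀(10) = 76.9 + 10.000 = 86.90 dB.

86.9 dB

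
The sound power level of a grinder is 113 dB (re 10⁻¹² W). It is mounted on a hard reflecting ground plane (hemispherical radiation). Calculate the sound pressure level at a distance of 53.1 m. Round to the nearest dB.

Free-field hemispherical radiation: L_p = L_w − 10·log₁₀(2π·r²), r = 53.1 m.
2π·r² = 1.772e+04 m², 10·log₁₀ of that is 42.484 dB.
L_p = 113 − 42.484 = 70.52 dB.

71 dB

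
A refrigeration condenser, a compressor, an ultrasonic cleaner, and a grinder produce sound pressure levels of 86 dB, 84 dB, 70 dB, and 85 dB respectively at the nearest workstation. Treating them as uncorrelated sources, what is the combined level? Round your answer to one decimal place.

For uncorrelated sources the intensities add, so convert each level to linear form, sum, and take 10·log₁₀ of the total.
Σ 10^(L/10) = 10^(86/10) + 10^(84/10) + 10^(70/10) + 10^(85/10) = 9.755e+08.
L_total = 10·log₁₀(9.755e+08) = 89.89 dB.

89.9 dB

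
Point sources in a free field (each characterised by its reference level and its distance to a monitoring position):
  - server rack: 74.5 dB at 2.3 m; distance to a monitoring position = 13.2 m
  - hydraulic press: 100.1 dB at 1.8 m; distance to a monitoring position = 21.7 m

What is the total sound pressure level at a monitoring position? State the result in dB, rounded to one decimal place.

78.5 dB

Propagate each source to the receiver with L = L_ref − 20·log₁₀(r/r_ref), then add intensities.
server rack: 74.5 − 20·log₁₀(13.2/2.3) = 74.5 − 15.18 = 59.32 dB.
hydraulic press: 100.1 − 20·log₁₀(21.7/1.8) = 100.1 − 21.62 = 78.48 dB.
Σ 10^(L/10) = 7.126e+07 → L_total = 10·log₁₀(7.126e+07) = 78.53 dB.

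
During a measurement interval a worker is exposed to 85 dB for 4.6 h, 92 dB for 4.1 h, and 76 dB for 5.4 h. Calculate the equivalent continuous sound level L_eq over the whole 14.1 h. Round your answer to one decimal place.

87.6 dB

Weight each interval's intensity by its duration and average over T = 14.1 h:
Σ tᵢ·10^(Lᵢ/10) = 4.6·10^(85/10) + 4.1·10^(92/10) + 5.4·10^(76/10) = 8.168e+09.
L_eq = 10·log₁₀(8.168e+09/14.1) = 87.63 dB.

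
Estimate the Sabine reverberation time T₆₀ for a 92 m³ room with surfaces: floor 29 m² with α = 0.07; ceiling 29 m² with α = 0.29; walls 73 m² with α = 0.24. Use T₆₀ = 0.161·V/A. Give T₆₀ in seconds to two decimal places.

0.53 s

A = Σ Sᵢαᵢ = 29·0.07 + 29·0.29 + 73·0.24 = 27.96 m².
T₆₀ = 0.161 × 92 / 27.96 = 0.530 s.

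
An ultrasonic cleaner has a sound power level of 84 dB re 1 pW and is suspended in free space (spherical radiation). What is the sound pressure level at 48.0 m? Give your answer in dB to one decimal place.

The power spreads over a sphere of area 4π·r², so L_p = L_w − 10·log₁₀(4π·r²).
4π·r² = 2.895e+04 m², 10·log₁₀ of that is 44.617 dB.
L_p = 84 − 44.617 = 39.38 dB.

39.4 dB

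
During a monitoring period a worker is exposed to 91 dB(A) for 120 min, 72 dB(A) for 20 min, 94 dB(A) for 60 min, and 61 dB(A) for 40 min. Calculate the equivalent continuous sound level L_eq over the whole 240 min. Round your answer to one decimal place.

91.0 dB(A)

Weight each interval's intensity by its duration and average over T = 240 min:
Σ tᵢ·10^(Lᵢ/10) = 120·10^(91/10) + 20·10^(72/10) + 60·10^(94/10) + 40·10^(61/10) = 3.022e+11.
L_eq = 10·log₁₀(3.022e+11/240) = 91.00 dB(A).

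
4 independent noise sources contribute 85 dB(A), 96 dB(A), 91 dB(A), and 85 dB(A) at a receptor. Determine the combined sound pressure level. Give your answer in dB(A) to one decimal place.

Incoherent sources combine by intensity addition: L_total = 10·log₁₀(Σ 10^(L_i/10)).
Σ 10^(L/10) = 10^(85/10) + 10^(96/10) + 10^(91/10) + 10^(85/10) = 5.872e+09.
L_total = 10·log₁₀(5.872e+09) = 97.69 dB(A).

97.7 dB(A)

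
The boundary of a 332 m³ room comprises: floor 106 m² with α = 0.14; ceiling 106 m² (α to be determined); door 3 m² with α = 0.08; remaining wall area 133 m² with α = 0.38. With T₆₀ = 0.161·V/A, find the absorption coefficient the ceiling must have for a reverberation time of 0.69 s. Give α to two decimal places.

A = 0.161·V/T₆₀ = 0.161·332/0.69 = 77.47 m² sabins.
Absorption from the other surfaces = 106·0.14 + 3·0.08 + 133·0.38 = 65.62 m², so the ceiling must supply 11.85 m² over 106 m².
α = 11.85/106 = 0.112.

0.11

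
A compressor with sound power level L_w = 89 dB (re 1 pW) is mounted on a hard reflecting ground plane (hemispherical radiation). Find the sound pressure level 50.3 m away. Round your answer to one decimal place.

47.0 dB

L_p = L_w − 10·log₁₀(2π·r²) with r = 50.3 m.
2π·r² = 1.59e+04 m², 10·log₁₀ of that is 42.013 dB.
L_p = 89 − 42.013 = 46.99 dB.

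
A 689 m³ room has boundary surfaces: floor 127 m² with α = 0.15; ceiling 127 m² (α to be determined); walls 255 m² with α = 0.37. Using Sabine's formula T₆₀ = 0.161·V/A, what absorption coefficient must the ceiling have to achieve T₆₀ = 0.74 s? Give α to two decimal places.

0.29

From T₆₀ = 0.161·V/A, the target T₆₀ = 0.74 s needs A = 0.161·689/0.74 = 149.90 m².
Absorption from the other surfaces = 127·0.15 + 255·0.37 = 113.40 m², so the ceiling must supply 36.50 m² over 127 m².
α = 36.50/127 = 0.287.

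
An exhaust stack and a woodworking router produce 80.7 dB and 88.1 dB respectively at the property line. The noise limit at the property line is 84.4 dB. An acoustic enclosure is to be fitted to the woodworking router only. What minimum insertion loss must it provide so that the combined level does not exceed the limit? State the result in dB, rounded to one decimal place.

6.1 dB

The untreated sources together contribute 10^(80.7/10) = 1.175e+08, i.e. 80.70 dB.
To meet 84.4 dB overall, the treated woodworking router may contribute at most 10^(84.4/10) − 1.175e+08 = 1.579e+08, i.e. 81.98 dB.
So the woodworking router must be reduced from 88.1 to 81.98 dB: IL = 6.12 dB.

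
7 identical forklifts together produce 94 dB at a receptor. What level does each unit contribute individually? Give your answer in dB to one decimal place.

85.5 dB

Dividing the total intensity by 7 lowers the level by 10·log₁₀ 7 = 8.451 dB: L₁ = 94 − 8.451.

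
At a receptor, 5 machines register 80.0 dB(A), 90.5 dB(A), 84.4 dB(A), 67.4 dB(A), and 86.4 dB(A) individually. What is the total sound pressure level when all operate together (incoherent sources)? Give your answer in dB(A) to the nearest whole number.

93 dB(A)

For uncorrelated sources the intensities add, so convert each level to linear form, sum, and take 10·log₁₀ of the total.
Σ 10^(L/10) = 10^(80.0/10) + 10^(90.5/10) + 10^(84.4/10) + 10^(67.4/10) + 10^(86.4/10) = 1.939e+09.
L_total = 10·log₁₀(1.939e+09) = 92.88 dB(A).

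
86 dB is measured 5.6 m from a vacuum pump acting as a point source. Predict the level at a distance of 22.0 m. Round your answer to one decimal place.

74.1 dB

For a point source, L₂ = L₁ − 20·log₁₀(r₂/r₁).
L₂ = 86 − 20·log₁₀(22.0/5.6) = 86 − 11.885 = 74.12 dB.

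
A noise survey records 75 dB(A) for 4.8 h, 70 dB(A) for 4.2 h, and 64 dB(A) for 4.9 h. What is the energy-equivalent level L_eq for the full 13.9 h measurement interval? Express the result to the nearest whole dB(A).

72 dB(A)

Weight each interval's intensity by its duration and average over T = 13.9 h:
Σ tᵢ·10^(Lᵢ/10) = 4.8·10^(75/10) + 4.2·10^(70/10) + 4.9·10^(64/10) = 2.061e+08.
L_eq = 10·log₁₀(2.061e+08/13.9) = 71.71 dB(A).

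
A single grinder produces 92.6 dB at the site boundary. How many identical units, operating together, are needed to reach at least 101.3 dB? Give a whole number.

8

N identical sources give L₁ + 10·log₁₀ N, so require 10·log₁₀ N ≥ 101.3 − 92.6 = 8.7 dB.
N ≥ 10^(8.7/10) = 7.413, so N = 8.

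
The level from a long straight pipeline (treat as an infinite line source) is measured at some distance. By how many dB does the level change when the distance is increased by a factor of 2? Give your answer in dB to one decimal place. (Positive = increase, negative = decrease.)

Line-source spreading: ΔL = −10·log₁₀(r₂/r₁).
ΔL = −10·log₁₀(2) = -3.01 dB.

-3.0 dB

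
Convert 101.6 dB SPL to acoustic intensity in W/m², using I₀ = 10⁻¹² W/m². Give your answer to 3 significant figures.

0.0145 W/m²

L = 10·log₁₀(I/I₀) ⇒ I = I₀·10^(L/10) = 10⁻¹² × 10^10.16.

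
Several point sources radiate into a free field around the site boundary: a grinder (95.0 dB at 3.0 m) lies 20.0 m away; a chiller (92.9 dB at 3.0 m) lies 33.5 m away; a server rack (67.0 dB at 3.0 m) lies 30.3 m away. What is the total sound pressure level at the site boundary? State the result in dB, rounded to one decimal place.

79.4 dB

Propagate each source to the receiver with L = L_ref − 20·log₁₀(r/r_ref), then add intensities.
grinder: 95.0 − 20·log₁₀(20.0/3.0) = 95.0 − 16.48 = 78.52 dB.
chiller: 92.9 − 20·log₁₀(33.5/3.0) = 92.9 − 20.96 = 71.94 dB.
server rack: 67.0 − 20·log₁₀(30.3/3.0) = 67.0 − 20.09 = 46.91 dB.
Σ 10^(L/10) = 8.684e+07 → L_total = 10·log₁₀(8.684e+07) = 79.39 dB.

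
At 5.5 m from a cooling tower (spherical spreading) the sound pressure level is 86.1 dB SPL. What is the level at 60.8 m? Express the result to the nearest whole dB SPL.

Point-source attenuation: ΔL = 20·log₁₀(r₂/r₁) = 20·log₁₀(60.8/5.5) = 20.871 dB.
L₂ = 86.1 − 20·log₁₀(60.8/5.5) = 86.1 − 20.871 = 65.23 dB SPL.

65 dB SPL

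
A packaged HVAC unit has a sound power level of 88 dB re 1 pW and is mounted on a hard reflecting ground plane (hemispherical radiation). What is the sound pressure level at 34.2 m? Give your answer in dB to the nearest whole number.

Free-field hemispherical radiation: L_p = L_w − 10·log₁₀(2π·r²), r = 34.2 m.
2π·r² = 7349 m², 10·log₁₀ of that is 38.662 dB.
L_p = 88 − 38.662 = 49.34 dB.

49 dB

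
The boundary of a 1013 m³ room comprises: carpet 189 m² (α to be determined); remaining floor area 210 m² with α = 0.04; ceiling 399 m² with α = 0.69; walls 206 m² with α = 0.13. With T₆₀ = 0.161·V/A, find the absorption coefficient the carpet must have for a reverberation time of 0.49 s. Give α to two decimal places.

From T₆₀ = 0.161·V/A, the target T₆₀ = 0.49 s needs A = 0.161·1013/0.49 = 332.84 m².
Absorption from the other surfaces = 210·0.04 + 399·0.69 + 206·0.13 = 310.49 m², so the carpet must supply 22.35 m² over 189 m².
α = 22.35/189 = 0.118.

0.12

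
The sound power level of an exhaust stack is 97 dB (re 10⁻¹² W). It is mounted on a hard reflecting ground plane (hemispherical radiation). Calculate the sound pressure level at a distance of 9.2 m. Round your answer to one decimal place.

L_p = L_w − 10·log₁₀(2π·r²) with r = 9.2 m.
2π·r² = 531.8 m², 10·log₁₀ of that is 27.258 dB.
L_p = 97 − 27.258 = 69.74 dB.

69.7 dB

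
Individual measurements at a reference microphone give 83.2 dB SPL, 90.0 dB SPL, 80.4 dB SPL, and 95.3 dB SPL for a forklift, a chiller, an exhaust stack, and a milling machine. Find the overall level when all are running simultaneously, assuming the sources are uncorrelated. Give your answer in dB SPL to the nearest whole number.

For uncorrelated sources the intensities add, so convert each level to linear form, sum, and take 10·log₁₀ of the total.
Σ 10^(L/10) = 10^(83.2/10) + 10^(90.0/10) + 10^(80.4/10) + 10^(95.3/10) = 4.707e+09.
L_total = 10·log₁₀(4.707e+09) = 96.73 dB SPL.

97 dB SPL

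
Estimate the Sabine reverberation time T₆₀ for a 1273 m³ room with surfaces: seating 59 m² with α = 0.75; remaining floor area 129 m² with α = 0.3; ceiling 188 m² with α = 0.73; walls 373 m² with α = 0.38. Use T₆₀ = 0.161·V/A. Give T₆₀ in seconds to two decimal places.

Total absorption A = 59·0.75 + 129·0.3 + 188·0.73 + 373·0.38 = 361.93 m² sabins.
T₆₀ = 0.161 × 1273 / 361.93 = 0.566 s.

0.57 s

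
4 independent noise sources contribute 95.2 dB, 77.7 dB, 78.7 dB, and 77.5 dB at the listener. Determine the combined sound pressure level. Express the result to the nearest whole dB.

95 dB

For uncorrelated sources the intensities add, so convert each level to linear form, sum, and take 10·log₁₀ of the total.
Σ 10^(L/10) = 10^(95.2/10) + 10^(77.7/10) + 10^(78.7/10) + 10^(77.5/10) = 3.501e+09.
L_total = 10·log₁₀(3.501e+09) = 95.44 dB.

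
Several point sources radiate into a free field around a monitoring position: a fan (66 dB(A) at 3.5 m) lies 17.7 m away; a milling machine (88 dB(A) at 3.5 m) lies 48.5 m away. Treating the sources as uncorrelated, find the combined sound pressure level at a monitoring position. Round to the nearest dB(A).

First find each source's level at the receiver (point-source: −20·log₁₀(r/r_ref)), then combine on an intensity basis.
fan: 66 − 20·log₁₀(17.7/3.5) = 66 − 14.08 = 51.92 dB(A).
milling machine: 88 − 20·log₁₀(48.5/3.5) = 88 − 22.83 = 65.17 dB(A).
Σ 10^(L/10) = 3.442e+06 → L_total = 10·log₁₀(3.442e+06) = 65.37 dB(A).

65 dB(A)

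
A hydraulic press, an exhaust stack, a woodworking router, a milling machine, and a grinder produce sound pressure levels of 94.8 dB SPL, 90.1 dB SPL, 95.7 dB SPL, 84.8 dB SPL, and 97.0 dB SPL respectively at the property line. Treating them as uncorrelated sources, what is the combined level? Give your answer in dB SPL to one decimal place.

Incoherent sources combine by intensity addition: L_total = 10·log₁₀(Σ 10^(L_i/10)).
Σ 10^(L/10) = 10^(94.8/10) + 10^(90.1/10) + 10^(95.7/10) + 10^(84.8/10) + 10^(97.0/10) = 1.307e+10.
L_total = 10·log₁₀(1.307e+10) = 101.16 dB SPL.

101.2 dB SPL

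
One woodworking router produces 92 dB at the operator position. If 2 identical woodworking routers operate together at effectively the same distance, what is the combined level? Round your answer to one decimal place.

95.0 dB

With 2 equal, uncorrelated contributions the intensity is 2× that of one unit, giving a rise of 10·log₁₀ 2.
L_total = 92 + 10·log₁₀(2) = 92 + 3.010 = 95.01 dB.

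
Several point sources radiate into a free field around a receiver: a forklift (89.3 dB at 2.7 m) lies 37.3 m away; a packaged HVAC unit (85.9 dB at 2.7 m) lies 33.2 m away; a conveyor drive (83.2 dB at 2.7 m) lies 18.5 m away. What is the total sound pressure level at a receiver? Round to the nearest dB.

First find each source's level at the receiver (point-source: −20·log₁₀(r/r_ref)), then combine on an intensity basis.
forklift: 89.3 − 20·log₁₀(37.3/2.7) = 89.3 − 22.81 = 66.49 dB.
packaged HVAC unit: 85.9 − 20·log₁₀(33.2/2.7) = 85.9 − 21.80 = 64.10 dB.
conveyor drive: 83.2 − 20·log₁₀(18.5/2.7) = 83.2 − 16.72 = 66.48 dB.
Σ 10^(L/10) = 1.148e+07 → L_total = 10·log₁₀(1.148e+07) = 70.60 dB.

71 dB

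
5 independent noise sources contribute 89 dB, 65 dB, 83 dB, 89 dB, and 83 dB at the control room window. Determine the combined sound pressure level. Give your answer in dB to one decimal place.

93.0 dB

Incoherent sources combine by intensity addition: L_total = 10·log₁₀(Σ 10^(L_i/10)).
Σ 10^(L/10) = 10^(89/10) + 10^(65/10) + 10^(83/10) + 10^(89/10) + 10^(83/10) = 1.991e+09.
L_total = 10·log₁₀(1.991e+09) = 92.99 dB.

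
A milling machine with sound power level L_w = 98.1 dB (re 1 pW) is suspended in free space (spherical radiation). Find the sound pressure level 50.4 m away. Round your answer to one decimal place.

53.1 dB

L_p = L_w − 10·log₁₀(4π·r²) with r = 50.4 m.
4π·r² = 3.192e+04 m², 10·log₁₀ of that is 45.041 dB.
L_p = 98.1 − 45.041 = 53.06 dB.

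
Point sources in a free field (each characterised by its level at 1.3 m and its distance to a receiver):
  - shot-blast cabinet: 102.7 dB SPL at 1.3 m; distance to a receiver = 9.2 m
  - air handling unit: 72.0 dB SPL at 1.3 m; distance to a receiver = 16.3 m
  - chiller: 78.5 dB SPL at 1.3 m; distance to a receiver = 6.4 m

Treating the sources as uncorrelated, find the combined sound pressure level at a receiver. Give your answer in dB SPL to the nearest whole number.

Apply inverse-square spreading to bring every level to the receiver, then sum 10^(L/10).
shot-blast cabinet: 102.7 − 20·log₁₀(9.2/1.3) = 102.7 − 17.00 = 85.70 dB SPL.
air handling unit: 72.0 − 20·log₁₀(16.3/1.3) = 72.0 − 21.96 = 50.04 dB SPL.
chiller: 78.5 − 20·log₁₀(6.4/1.3) = 78.5 − 13.84 = 64.66 dB SPL.
Σ 10^(L/10) = 3.748e+08 → L_total = 10·log₁₀(3.748e+08) = 85.74 dB SPL.

86 dB SPL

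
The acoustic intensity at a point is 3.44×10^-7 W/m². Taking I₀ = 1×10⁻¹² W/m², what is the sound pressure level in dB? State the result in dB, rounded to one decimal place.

Dividing by I₀ shifts the exponent by 12: I/I₀ = 3.44×10^5.
L = 10·(0.5366 + 5) = 55.37 dB.

55.4 dB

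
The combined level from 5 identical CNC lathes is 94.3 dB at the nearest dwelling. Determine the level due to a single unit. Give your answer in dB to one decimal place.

For N identical incoherent sources L_total = L₁ + 10·log₁₀ N, so L₁ = 94.3 − 10·log₁₀(5) = 94.3 − 6.990.

87.3 dB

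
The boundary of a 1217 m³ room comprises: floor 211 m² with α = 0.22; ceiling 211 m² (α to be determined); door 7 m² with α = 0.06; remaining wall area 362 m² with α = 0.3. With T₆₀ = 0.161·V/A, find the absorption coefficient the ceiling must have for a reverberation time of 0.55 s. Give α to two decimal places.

0.95

A = 0.161·V/T₆₀ = 0.161·1217/0.55 = 356.25 m² sabins.
Absorption from the other surfaces = 211·0.22 + 7·0.06 + 362·0.3 = 155.44 m², so the ceiling must supply 200.81 m² over 211 m².
α = 200.81/211 = 0.952.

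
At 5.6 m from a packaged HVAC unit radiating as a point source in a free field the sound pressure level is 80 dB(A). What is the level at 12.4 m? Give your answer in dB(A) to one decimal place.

Spherical spreading from a point source gives a 20·log₁₀(r₂/r₁) drop.
L₂ = 80 − 20·log₁₀(12.4/5.6) = 80 − 6.905 = 73.10 dB(A).

73.1 dB(A)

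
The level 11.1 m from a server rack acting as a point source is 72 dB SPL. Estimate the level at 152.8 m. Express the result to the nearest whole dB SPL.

Point-source attenuation: ΔL = 20·log₁₀(r₂/r₁) = 20·log₁₀(152.8/11.1) = 22.776 dB.
L₂ = 72 − 20·log₁₀(152.8/11.1) = 72 − 22.776 = 49.22 dB SPL.

49 dB SPL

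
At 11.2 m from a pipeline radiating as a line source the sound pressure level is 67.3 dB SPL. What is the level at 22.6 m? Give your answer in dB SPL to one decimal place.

64.3 dB SPL

Line-source attenuation: ΔL = 10·log₁₀(r₂/r₁) = 10·log₁₀(22.6/11.2) = 3.049 dB.
L₂ = 67.3 − 10·log₁₀(22.6/11.2) = 67.3 − 3.049 = 64.25 dB SPL.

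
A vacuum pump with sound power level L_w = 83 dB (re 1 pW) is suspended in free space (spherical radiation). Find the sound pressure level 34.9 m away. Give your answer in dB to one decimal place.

41.2 dB

Free-field spherical radiation: L_p = L_w − 10·log₁₀(4π·r²), r = 34.9 m.
4π·r² = 1.531e+04 m², 10·log₁₀ of that is 41.849 dB.
L_p = 83 − 41.849 = 41.15 dB.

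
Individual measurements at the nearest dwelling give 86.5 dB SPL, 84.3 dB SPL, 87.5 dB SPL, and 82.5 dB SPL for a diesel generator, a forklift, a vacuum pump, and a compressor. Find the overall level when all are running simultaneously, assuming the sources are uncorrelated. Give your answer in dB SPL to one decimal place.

Incoherent sources combine by intensity addition: L_total = 10·log₁₀(Σ 10^(L_i/10)).
Σ 10^(L/10) = 10^(86.5/10) + 10^(84.3/10) + 10^(87.5/10) + 10^(82.5/10) = 1.456e+09.
L_total = 10·log₁₀(1.456e+09) = 91.63 dB SPL.

91.6 dB SPL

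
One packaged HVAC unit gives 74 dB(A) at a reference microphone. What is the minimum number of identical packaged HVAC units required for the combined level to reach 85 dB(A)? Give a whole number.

13

Need L₁ + 10·log₁₀ N ≥ 85, i.e. log₁₀ N ≥ 1.10.
N ≥ 10^(11.0/10) = 12.589, so N = 13.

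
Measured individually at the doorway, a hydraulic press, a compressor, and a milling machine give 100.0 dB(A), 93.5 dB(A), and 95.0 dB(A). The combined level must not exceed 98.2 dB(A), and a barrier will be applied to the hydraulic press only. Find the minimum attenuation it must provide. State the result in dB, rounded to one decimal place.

Fixed contribution from the other sources: Σ 10^(L/10) = 10^(93.5/10) + 10^(95.0/10) = 5.401e+09 (97.32 dB(A)).
The limit corresponds to 10^(98.2/10) = 6.607e+09; subtracting the fixed part leaves 1.206e+09 for the hydraulic press, i.e. 90.81 dB(A).
Required insertion loss = 100.0 − 90.81 = 9.19 dB.

9.2 dB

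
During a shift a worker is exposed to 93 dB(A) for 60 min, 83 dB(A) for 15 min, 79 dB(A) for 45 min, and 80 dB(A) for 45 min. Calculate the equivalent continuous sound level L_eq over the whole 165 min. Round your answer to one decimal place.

Weight each interval's intensity by its duration and average over T = 165 min:
Σ tᵢ·10^(Lᵢ/10) = 60·10^(93/10) + 15·10^(83/10) + 45·10^(79/10) + 45·10^(80/10) = 1.308e+11.
L_eq = 10·log₁₀(1.308e+11/165) = 88.99 dB(A).

89.0 dB(A)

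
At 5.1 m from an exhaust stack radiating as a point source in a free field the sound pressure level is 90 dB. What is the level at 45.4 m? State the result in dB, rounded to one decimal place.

71.0 dB

For a point source, L₂ = L₁ − 20·log₁₀(r₂/r₁).
L₂ = 90 − 20·log₁₀(45.4/5.1) = 90 − 18.990 = 71.01 dB.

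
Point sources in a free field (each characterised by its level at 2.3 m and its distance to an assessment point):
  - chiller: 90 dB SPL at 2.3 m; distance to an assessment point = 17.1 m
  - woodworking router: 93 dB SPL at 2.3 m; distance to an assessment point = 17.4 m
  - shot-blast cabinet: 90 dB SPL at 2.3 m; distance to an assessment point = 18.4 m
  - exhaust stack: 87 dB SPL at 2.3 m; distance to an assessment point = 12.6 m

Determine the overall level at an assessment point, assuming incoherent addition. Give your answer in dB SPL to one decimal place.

Apply inverse-square spreading to bring every level to the receiver, then sum 10^(L/10).
chiller: 90 − 20·log₁₀(17.1/2.3) = 90 − 17.43 = 72.57 dB SPL.
woodworking router: 93 − 20·log₁₀(17.4/2.3) = 93 − 17.58 = 75.42 dB SPL.
shot-blast cabinet: 90 − 20·log₁₀(18.4/2.3) = 90 − 18.06 = 71.94 dB SPL.
exhaust stack: 87 − 20·log₁₀(12.6/2.3) = 87 − 14.77 = 72.23 dB SPL.
Σ 10^(L/10) = 8.528e+07 → L_total = 10·log₁₀(8.528e+07) = 79.31 dB SPL.

79.3 dB SPL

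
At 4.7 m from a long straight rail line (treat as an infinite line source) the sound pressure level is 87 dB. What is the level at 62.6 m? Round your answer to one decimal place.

For a line source, L₂ = L₁ − 10·log₁₀(r₂/r₁).
L₂ = 87 − 10·log₁₀(62.6/4.7) = 87 − 11.245 = 75.76 dB.

75.8 dB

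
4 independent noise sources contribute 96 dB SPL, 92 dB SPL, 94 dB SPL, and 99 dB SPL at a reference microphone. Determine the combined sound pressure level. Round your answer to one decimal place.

For uncorrelated sources the intensities add, so convert each level to linear form, sum, and take 10·log₁₀ of the total.
Σ 10^(L/10) = 10^(96/10) + 10^(92/10) + 10^(94/10) + 10^(99/10) = 1.602e+10.
L_total = 10·log₁₀(1.602e+10) = 102.05 dB SPL.

102.0 dB SPL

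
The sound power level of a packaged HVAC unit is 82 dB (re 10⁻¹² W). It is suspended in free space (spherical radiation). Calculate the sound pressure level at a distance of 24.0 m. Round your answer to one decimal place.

43.4 dB

The power spreads over a sphere of area 4π·r², so L_p = L_w − 10·log₁₀(4π·r²).
4π·r² = 7238 m², 10·log₁₀ of that is 38.596 dB.
L_p = 82 − 38.596 = 43.40 dB.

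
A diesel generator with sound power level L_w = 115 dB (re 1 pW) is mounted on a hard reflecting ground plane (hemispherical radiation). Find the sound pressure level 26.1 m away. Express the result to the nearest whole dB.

The power spreads over a hemisphere of area 2π·r², so L_p = L_w − 10·log₁₀(2π·r²).
2π·r² = 4280 m², 10·log₁₀ of that is 36.315 dB.
L_p = 115 − 36.315 = 78.69 dB.

79 dB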